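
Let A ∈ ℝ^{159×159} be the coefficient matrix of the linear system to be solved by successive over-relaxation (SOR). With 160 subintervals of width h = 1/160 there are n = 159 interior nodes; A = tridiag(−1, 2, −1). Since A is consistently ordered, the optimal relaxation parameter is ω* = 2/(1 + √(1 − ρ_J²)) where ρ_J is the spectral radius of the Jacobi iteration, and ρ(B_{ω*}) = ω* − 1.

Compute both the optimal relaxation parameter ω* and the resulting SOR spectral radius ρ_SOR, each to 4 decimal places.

[ρ_J] n=159: ρ(B_J) = cos(π/(n+1)) = cos(π/160) = 0.9998.
1 − cos²(π/160) = sin²(π/160) ⇒ √(1−ρ_J²) = sin(π/160) = 0.01963.
So ω* = 2/1.01963 = 1.9615 (Young).
At ω = 1.9615 every |λ(B_ω)| = ω−1, so ρ_SOR = 0.9615.

ω* = 1.9615, ρ_SOR = 0.9615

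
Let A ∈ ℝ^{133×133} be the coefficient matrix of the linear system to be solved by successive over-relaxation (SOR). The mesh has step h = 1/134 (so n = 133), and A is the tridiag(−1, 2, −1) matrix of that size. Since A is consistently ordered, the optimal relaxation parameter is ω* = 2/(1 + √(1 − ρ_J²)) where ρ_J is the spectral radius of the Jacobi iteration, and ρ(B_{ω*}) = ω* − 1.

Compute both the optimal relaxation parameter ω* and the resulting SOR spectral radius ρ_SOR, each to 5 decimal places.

n=133: λ(B_J) = 1 − λ(A)/2 = cos(kπ/134); k=1 gives ρ_J = 0.99973.
√(1−ρ_J²) = |sin(π/134)| = 0.023443
Then 2/(1+√(1−ρ_J²)) = 2/(1+0.023443); ω* = 2/1.023443 = 1.95419.
ρ_SOR = ω* − 1 = 1.95419 − 1 = 0.95419.

ω* = 1.95419, ρ_SOR = 0.95419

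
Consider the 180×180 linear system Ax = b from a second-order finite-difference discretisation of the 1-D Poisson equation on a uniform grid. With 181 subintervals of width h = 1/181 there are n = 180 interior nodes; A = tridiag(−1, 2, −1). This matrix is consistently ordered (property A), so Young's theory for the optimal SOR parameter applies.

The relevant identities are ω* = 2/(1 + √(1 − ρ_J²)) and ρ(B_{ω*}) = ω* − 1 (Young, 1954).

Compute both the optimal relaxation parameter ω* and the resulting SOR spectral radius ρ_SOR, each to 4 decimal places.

ω* = 1.9659, ρ_SOR = 0.9659

½·tridiag(1,0,1) at n=180: λ_k = cos(kπ/181); max |λ| at k=1 ⇒ ρ_J = cos(π/181) ≈ 0.9998.
√(1−ρ_J²) = |sin(π/181)| = 0.01736
Then 2/(1+√(1−ρ_J²)) = 2/(1+0.01736); ω* = 2/1.01736 = 1.9659.
ρ(B_{ω*}) = ω*−1 = 0.9659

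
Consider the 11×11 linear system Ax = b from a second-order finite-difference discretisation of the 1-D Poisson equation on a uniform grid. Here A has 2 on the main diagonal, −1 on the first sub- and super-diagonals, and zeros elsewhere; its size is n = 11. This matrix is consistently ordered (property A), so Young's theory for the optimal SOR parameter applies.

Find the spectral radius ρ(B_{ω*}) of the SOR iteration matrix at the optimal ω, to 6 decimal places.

ρ_SOR = 0.588791

B_J for the 11×11 system has eigenvalues cos(kπ/12); ρ_J = cos(π/12) = 0.965926.
√(1−ρ_J²) simplifies to sin(π/12) = 0.2588190.
ω* = 2 / (1 + 0.2588190) = 2 / 1.2588190 ≈ 1.588791.
ρ_SOR = ω* − 1 = 1.588791 − 1 = 0.588791.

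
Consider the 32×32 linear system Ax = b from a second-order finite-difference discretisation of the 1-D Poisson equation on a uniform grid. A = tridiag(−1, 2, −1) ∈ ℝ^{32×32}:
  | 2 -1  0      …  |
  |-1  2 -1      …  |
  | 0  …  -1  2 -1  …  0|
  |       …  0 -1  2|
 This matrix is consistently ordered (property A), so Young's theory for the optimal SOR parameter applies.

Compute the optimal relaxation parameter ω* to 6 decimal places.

B_J for the 32×32 system has eigenvalues cos(kπ/33); ρ_J = cos(π/33) = 0.995472.
√(1 − cos²(π/33)) = sin(π/33) ≈ 0.0950560.
ω* = 2 / (1 + 0.0950560) = 2 / 1.0950560 ≈ 1.826391.
and ρ(B_{ω*}) = 1.826391 − 1 = 0.826391.

ω* = 1.826391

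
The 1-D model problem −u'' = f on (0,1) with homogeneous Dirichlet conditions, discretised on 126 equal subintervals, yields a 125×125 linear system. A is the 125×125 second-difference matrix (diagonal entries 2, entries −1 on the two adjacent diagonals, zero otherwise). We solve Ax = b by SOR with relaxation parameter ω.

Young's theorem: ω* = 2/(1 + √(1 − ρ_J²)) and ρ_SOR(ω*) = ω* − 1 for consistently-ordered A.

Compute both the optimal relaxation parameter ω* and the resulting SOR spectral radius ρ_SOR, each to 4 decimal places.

B_J for the 125×125 system has eigenvalues cos(kπ/126); ρ_J = cos(π/126) = 0.9997.
√(1 − cos²(π/126)) = sin(π/126) ≈ 0.02493.
So ω* = 2/1.02493 = 1.9514 (Young).
ρ(B_{ω*}) = ω*−1 = 0.9514

ω* = 1.9514, ρ_SOR = 0.9514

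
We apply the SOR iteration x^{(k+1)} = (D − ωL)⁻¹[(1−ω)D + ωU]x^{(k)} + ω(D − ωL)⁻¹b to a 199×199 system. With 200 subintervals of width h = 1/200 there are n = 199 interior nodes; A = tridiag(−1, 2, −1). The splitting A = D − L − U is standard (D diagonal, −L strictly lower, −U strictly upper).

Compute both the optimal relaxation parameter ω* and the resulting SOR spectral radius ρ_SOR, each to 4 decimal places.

[ρ_J] n=199: ρ(B_J) = cos(π/(n+1)) = cos(π/200) = 0.9999.
√(1−ρ_J²) simplifies to sin(π/200) = 0.01571.
[ω*] 2 ÷ (1 + 0.01571) = 2 ÷ 1.01571 = 1.9691.
ρ_SOR = ω* − 1 ≈ 0.9691.

ω* = 1.9691, ρ_SOR = 0.9691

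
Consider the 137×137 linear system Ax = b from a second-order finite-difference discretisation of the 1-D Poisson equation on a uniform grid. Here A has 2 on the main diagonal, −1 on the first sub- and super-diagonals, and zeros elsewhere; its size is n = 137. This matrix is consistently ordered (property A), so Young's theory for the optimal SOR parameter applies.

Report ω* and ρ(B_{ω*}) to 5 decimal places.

[ρ_J] n=137: ρ(B_J) = cos(π/(n+1)) = cos(π/138) = 0.99974.
√(1−ρ_J²) = |sin(π/138)| = 0.022763
ω* = 2/(1 + 0.022763) = 2/1.022763 = 1.95549.
ρ_SOR = ω* − 1 ≈ 0.95549.

ω* = 1.95549, ρ_SOR = 0.95549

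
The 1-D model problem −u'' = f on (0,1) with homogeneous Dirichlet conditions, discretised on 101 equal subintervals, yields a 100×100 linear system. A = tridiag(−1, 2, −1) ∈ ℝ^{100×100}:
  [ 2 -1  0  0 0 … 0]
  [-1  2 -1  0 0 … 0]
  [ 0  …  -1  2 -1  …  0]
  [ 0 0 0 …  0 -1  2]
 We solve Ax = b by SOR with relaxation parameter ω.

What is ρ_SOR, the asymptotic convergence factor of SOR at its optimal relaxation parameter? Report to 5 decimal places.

ρ_SOR = 0.93968

B_J for the 100×100 system has eigenvalues cos(kπ/101); ρ_J = cos(π/101) = 0.99952.
√(1−ρ_J²) simplifies to sin(π/101) = 0.031100.
ω* = 2 / (1 + 0.031100) = 2 / 1.031100 ≈ 1.93968.
At ω = 1.93968 every |λ(B_ω)| = ω−1, so ρ_SOR = 0.93968.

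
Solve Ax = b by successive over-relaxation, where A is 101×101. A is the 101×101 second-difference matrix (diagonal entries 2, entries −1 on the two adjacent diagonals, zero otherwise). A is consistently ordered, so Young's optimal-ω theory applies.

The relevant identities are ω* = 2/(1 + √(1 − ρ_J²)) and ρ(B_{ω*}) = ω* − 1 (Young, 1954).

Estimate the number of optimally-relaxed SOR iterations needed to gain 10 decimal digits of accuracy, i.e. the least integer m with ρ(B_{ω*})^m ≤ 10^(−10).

spectrum of D⁻¹(L+U) = {cos(kπ/102) : 1≤k≤101}; ρ_J = cos(π/102) = 0.9995257.
1 − cos²(π/102) = sin²(π/102) ⇒ √(1−ρ_J²) = sin(π/102) = 0.0307951.
So ω* = 2/1.0307951 = 1.9402498 (Young).
[ρ_SOR] ω* − 1 = 0.9402498.
10·ln10 = 23.0259; −ln(0.9402498) = 0.0616097; m = ⌈23.0259/0.0616097⌉ = ⌈373.738⌉ = 374.

m = 374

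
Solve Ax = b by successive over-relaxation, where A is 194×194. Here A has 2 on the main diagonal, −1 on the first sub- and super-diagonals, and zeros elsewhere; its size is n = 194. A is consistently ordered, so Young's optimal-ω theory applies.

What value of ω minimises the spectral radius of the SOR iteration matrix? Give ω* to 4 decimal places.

spectrum of D⁻¹(L+U) = {cos(kπ/195) : 1≤k≤194}; ρ_J = cos(π/195) = 0.9999.
√(1−ρ_J²) = |sin(π/195)| = 0.01611
ω* = 2 / (1 + 0.01611) = 2 / 1.01611 ≈ 1.9683.
Hence ρ(B_{ω*}) = 1.9683 − 1 = 0.9683.

ω* = 1.9683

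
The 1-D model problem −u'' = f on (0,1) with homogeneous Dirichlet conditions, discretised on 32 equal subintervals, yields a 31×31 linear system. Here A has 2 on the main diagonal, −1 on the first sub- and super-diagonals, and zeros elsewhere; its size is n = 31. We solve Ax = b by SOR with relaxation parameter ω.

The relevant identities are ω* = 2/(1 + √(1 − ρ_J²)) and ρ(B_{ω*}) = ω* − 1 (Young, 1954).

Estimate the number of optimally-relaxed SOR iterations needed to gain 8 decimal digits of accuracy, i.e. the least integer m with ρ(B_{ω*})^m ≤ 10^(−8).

[ρ_J] n=31: ρ(B_J) = cos(π/(n+1)) = cos(π/32) = 0.9951847.
root = sin(π/32) = 0.0980171  (since 1−cos² = sin²).
ω* = 2/(1+0.0980171) = 1.8214653
ρ(B_{ω*}) = ω*−1 = 0.8214653
(0.8214653)^m ≤ 10^{−8}  ⇒  m·ln(0.8214653) ≤ −8·ln10  ⇒  m ≥ 93.665  ⇒  m = 94

m = 94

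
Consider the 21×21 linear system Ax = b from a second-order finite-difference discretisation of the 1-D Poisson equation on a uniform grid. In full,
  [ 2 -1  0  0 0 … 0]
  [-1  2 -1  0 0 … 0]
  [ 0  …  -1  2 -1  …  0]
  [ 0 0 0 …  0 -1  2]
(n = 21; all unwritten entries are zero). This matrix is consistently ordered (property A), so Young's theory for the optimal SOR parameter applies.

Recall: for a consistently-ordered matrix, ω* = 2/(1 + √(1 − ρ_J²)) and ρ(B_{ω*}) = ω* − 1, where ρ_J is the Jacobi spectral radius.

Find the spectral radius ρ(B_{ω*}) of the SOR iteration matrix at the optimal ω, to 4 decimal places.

½·tridiag(1,0,1) at n=21: λ_k = cos(kπ/22); max |λ| at k=1 ⇒ ρ_J = cos(π/22) ≈ 0.9898.
√(1−ρ_J²) = |sin(π/22)| = 0.14231
[ω*] 2 ÷ (1 + 0.14231) = 2 ÷ 1.14231 = 1.7508.
Hence ρ(B_{ω*}) = 1.7508 − 1 = 0.7508.

ρ_SOR = 0.7508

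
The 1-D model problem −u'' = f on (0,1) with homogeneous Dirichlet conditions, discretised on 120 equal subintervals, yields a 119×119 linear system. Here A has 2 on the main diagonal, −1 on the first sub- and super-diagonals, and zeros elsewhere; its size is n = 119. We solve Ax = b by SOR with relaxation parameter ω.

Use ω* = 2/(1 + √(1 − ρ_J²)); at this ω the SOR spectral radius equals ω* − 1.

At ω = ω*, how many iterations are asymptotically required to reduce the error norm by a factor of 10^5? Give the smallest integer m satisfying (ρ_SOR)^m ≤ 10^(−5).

spectrum of D⁻¹(L+U) = {cos(kπ/120) : 1≤k≤119}; ρ_J = cos(π/120) = 0.9996573.
√(1−ρ_J²) simplifies to sin(π/120) = 0.0261769.
ω* = 2/(1 + 0.0261769) = 2/1.0261769 = 1.9489817.
At ω = 1.9489817 every |λ(B_ω)| = ω−1, so ρ_SOR = 0.9489817.
Need (0.9489817)^m ≤ 10^(−5): m ≥ 5·ln10/|ln 0.9489817| = 11.5129/0.0523658 = 219.855 ⇒ m = 220.

m = 220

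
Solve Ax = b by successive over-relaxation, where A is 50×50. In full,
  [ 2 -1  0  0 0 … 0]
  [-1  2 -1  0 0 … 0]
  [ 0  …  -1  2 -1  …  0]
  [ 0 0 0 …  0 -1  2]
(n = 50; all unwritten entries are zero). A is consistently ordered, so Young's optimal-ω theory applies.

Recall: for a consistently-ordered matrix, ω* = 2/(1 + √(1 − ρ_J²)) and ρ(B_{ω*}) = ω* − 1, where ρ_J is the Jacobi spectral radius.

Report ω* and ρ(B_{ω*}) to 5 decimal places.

ω* = 1.88402, ρ_SOR = 0.88402

½·tridiag(1,0,1) at n=50: λ_k = cos(kπ/51); max |λ| at k=1 ⇒ ρ_J = cos(π/51) ≈ 0.99810.
1 − cos²(π/51) = sin²(π/51) ⇒ √(1−ρ_J²) = sin(π/51) = 0.061561.
Young: ω* = 2/(1+√(1−ρ_J²)) = 2/(1+0.061561) = 2/1.061561 = 1.88402.
and ρ(B_{ω*}) = 1.88402 − 1 = 0.88402.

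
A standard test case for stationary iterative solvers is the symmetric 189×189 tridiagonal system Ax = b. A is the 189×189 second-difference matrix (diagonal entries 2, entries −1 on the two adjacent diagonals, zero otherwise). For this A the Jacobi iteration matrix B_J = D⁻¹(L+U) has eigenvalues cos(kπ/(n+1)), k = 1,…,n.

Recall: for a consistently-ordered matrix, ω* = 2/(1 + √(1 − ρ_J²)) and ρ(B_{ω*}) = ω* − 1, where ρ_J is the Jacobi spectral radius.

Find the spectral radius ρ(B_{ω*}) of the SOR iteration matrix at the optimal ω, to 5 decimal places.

ρ_SOR = 0.96747

ρ_J = max_k |cos(kπ/190)| = cos(π/190) = 0.99986
√(1 − cos²(π/190)) = sin(π/190) ≈ 0.016534.
ω* = 2 / (1 + 0.016534) = 2 / 1.016534 ≈ 1.96747.
ρ(B_{ω*}) = ω*−1 = 0.96747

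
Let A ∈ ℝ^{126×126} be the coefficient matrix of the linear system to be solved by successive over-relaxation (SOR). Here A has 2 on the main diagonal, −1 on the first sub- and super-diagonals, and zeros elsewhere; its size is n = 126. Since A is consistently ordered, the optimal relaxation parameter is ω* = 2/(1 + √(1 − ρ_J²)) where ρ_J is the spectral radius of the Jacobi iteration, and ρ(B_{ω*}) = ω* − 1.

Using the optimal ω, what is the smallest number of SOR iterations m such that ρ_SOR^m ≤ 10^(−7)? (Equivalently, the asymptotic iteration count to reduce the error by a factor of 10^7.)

ρ_J = max_k |cos(kπ/127)| = cos(π/127) = 0.9996941
√(1−ρ_J²) = |sin(π/127)| = 0.0247344
[ω*] 2 ÷ (1 + 0.0247344) = 2 ÷ 1.0247344 = 1.9517252.
ρ_SOR = ω* − 1 = 1.9517252 − 1 = 0.9517252.
For 7 digits: m = 7·ln10 / (−ln 0.9517252) = 16.1181/0.0494789 = 325.757; round up → m = 326.

m = 326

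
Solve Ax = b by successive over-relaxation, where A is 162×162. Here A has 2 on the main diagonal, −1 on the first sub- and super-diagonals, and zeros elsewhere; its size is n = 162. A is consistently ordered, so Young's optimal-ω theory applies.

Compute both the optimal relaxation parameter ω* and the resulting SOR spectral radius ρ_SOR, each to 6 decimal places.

With n=162, ρ(Jacobi) = cos(π/163) = 0.999814.
√(1−ρ_J²) simplifies to sin(π/163) = 0.0192724.
[ω*] 2 ÷ (1 + 0.0192724) = 2 ÷ 1.0192724 = 1.962184.
ρ_SOR = ω* − 1 = 1.962184 − 1 = 0.962184.

ω* = 1.962184, ρ_SOR = 0.962184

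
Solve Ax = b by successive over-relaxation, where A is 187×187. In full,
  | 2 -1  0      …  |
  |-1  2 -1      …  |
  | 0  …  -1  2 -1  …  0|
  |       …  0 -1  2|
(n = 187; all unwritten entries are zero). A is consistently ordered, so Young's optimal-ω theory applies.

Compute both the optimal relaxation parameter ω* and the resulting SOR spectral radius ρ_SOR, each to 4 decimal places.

ρ_J = max_k |cos(kπ/188)| = cos(π/188) = 0.9999
√(1−ρ_J²) = |sin(π/188)| = 0.01671
Young: ω* = 2/(1+√(1−ρ_J²)) = 2/(1+0.01671) = 2/1.01671 = 1.9671.
Hence ρ(B_{ω*}) = 1.9671 − 1 = 0.9671.

ω* = 1.9671, ρ_SOR = 0.9671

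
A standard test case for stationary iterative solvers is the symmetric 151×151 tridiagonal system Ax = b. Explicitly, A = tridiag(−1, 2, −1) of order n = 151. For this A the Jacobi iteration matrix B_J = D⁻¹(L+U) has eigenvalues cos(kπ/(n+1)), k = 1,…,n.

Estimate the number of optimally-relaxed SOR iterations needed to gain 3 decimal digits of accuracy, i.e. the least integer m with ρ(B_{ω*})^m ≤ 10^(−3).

m = 168

spectrum of D⁻¹(L+U) = {cos(kπ/152) : 1≤k≤151}; ρ_J = cos(π/152) = 0.9997864.
√(1−ρ_J²) = |sin(π/152)| = 0.0206669
Young: ω* = 2/(1+√(1−ρ_J²)) = 2/(1+0.0206669) = 2/1.0206669 = 1.9595031.
Hence ρ(B_{ω*}) = 1.9595031 − 1 = 0.9595031.
ρ_SOR^m ≤ 10^(−3) ⇔ m ≥ 3·ln10/(−ln 0.9595031) = 6.90776/0.0413397 = 167.097; m = ⌈167.097⌉ = 168.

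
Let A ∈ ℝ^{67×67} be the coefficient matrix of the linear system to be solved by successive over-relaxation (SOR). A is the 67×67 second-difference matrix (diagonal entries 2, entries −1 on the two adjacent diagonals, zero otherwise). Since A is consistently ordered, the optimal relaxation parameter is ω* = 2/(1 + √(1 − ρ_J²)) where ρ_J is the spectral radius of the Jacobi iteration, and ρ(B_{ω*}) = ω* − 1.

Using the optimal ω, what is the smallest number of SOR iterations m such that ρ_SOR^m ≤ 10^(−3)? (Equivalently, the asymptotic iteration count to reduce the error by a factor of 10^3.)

m = 75

½·tridiag(1,0,1) at n=67: λ_k = cos(kπ/68); max |λ| at k=1 ⇒ ρ_J = cos(π/68) ≈ 0.9989330.
√(1 − cos²(π/68)) = sin(π/68) ≈ 0.0461835.
[ω*] 2 ÷ (1 + 0.0461835) = 2 ÷ 1.0461835 = 1.9117105.
Hence ρ(B_{ω*}) = 1.9117105 − 1 = 0.9117105.
(0.9117105)^m ≤ 10^{−3}  ⇒  m·ln(0.9117105) ≤ −3·ln10  ⇒  m ≥ 74.733  ⇒  m = 75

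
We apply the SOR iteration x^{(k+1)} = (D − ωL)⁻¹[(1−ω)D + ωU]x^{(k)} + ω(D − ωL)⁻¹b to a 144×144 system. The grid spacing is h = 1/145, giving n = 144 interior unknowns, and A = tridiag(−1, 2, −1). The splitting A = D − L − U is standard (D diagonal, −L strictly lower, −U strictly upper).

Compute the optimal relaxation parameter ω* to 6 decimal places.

½·tridiag(1,0,1) at n=144: λ_k = cos(kπ/145); max |λ| at k=1 ⇒ ρ_J = cos(π/145) ≈ 0.999765.
√(1 − cos²(π/145)) = sin(π/145) ≈ 0.0216645.
Young: ω* = 2/(1+√(1−ρ_J²)) = 2/(1+0.0216645) = 2/1.0216645 = 1.957590.
Hence ρ(B_{ω*}) = 1.957590 − 1 = 0.957590.

ω* = 1.957590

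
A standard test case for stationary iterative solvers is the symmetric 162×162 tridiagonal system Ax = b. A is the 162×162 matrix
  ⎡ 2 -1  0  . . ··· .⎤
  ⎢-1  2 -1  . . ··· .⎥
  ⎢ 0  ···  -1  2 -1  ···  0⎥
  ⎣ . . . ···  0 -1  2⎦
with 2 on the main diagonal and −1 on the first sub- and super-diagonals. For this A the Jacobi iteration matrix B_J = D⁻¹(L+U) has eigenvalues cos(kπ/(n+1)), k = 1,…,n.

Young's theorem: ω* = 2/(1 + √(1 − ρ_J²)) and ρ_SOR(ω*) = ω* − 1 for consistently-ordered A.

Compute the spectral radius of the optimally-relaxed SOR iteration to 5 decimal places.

[ρ_J] n=162: ρ(B_J) = cos(π/(n+1)) = cos(π/163) = 0.99981.
root = sin(π/163) = 0.019272  (since 1−cos² = sin²).
ω* = 2/(1+0.019272) = 1.96218
[ρ_SOR] ω* − 1 = 0.96218.

ρ_SOR = 0.96218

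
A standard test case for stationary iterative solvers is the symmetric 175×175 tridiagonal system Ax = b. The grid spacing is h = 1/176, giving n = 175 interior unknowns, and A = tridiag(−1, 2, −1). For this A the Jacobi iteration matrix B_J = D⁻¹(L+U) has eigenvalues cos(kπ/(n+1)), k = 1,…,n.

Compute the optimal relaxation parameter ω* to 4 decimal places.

B_J for the 175×175 system has eigenvalues cos(kπ/176); ρ_J = cos(π/176) = 0.9998.
root = sin(π/176) = 0.01785  (since 1−cos² = sin²).
[ω*] 2 ÷ (1 + 0.01785) = 2 ÷ 1.01785 = 1.9649.
Hence ρ(B_{ω*}) = 1.9649 − 1 = 0.9649.

ω* = 1.9649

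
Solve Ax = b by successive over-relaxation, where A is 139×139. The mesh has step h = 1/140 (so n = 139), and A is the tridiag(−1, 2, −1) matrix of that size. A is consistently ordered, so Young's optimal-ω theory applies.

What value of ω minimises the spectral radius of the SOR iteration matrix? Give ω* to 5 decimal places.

ω* = 1.95611

B_J for the 139×139 system has eigenvalues cos(kπ/140); ρ_J = cos(π/140) = 0.99975.
√(1 − cos²(π/140)) = sin(π/140) ≈ 0.022438.
ω* = 2/(1 + 0.022438) = 2/1.022438 = 1.95611.
[ρ_SOR] ω* − 1 = 0.95611.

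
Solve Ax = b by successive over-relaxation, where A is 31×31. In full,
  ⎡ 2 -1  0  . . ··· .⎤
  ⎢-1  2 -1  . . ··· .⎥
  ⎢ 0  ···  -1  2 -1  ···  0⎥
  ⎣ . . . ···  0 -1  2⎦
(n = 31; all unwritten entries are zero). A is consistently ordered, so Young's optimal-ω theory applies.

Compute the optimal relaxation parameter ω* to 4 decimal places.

ρ_J = max_k |cos(kπ/32)| = cos(π/32) = 0.9952
√(1 − cos²(π/32)) = sin(π/32) ≈ 0.09802.
So ω* = 2/1.09802 = 1.8215 (Young).
[ρ_SOR] ω* − 1 = 0.8215.

ω* = 1.8215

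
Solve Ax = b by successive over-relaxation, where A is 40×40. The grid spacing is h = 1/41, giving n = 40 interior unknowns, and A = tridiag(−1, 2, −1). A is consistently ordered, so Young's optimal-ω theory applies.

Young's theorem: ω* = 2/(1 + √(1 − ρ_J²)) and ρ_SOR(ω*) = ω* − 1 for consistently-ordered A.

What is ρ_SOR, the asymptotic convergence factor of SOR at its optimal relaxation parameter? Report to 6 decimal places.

With n=40, ρ(Jacobi) = cos(π/41) = 0.997066.
1 − cos²(π/41) = sin²(π/41) ⇒ √(1−ρ_J²) = sin(π/41) = 0.0765493.
Then 2/(1+√(1−ρ_J²)) = 2/(1+0.0765493); ω* = 2/1.0765493 = 1.857788.
[ρ_SOR] ω* − 1 = 0.857788.

ρ_SOR = 0.857788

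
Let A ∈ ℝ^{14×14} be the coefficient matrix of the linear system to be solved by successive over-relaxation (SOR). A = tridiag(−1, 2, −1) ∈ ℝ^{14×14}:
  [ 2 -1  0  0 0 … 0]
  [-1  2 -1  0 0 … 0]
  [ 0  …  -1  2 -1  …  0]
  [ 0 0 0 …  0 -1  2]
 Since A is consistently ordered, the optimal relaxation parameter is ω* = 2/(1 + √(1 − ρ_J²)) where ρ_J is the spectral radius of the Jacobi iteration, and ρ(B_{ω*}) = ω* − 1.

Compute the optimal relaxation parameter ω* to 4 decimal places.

spectrum of D⁻¹(L+U) = {cos(kπ/15) : 1≤k≤14}; ρ_J = cos(π/15) = 0.9781.
root = sin(π/15) = 0.20791  (since 1−cos² = sin²).
ω* = 2/(1 + 0.20791) = 2/1.20791 = 1.6558.
ρ_SOR = ω* − 1 = 1.6558 − 1 = 0.6558.

ω* = 1.6558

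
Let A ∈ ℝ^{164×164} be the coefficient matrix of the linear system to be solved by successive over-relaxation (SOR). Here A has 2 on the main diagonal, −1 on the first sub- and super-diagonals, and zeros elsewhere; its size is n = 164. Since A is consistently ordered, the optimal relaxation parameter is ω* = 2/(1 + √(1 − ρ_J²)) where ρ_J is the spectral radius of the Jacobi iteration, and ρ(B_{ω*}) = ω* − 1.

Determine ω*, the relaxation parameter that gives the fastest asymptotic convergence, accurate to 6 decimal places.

½·tridiag(1,0,1) at n=164: λ_k = cos(kπ/165); max |λ| at k=1 ⇒ ρ_J = cos(π/165) ≈ 0.999819.
1 − cos²(π/165) = sin²(π/165) ⇒ √(1−ρ_J²) = sin(π/165) = 0.0190388.
Young: ω* = 2/(1+√(1−ρ_J²)) = 2/(1+0.0190388) = 2/1.0190388 = 1.962634.
ρ(B_{ω*}) = ω*−1 = 0.962634

ω* = 1.962634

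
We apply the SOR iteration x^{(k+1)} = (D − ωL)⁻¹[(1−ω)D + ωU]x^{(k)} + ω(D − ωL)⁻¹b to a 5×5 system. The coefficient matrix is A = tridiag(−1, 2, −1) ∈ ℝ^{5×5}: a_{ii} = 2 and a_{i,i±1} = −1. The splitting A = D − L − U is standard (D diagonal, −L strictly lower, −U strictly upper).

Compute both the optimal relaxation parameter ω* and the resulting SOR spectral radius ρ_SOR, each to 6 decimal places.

With n=5, ρ(Jacobi) = cos(π/6) = 0.866025.
√(1−ρ_J²) = |sin(π/6)| = 0.5000000
Then 2/(1+√(1−ρ_J²)) = 2/(1+0.5000000); ω* = 2/1.5000000 = 1.333333.
ρ_SOR = ω* − 1 = 1.333333 − 1 = 0.333333.

ω* = 1.333333, ρ_SOR = 0.333333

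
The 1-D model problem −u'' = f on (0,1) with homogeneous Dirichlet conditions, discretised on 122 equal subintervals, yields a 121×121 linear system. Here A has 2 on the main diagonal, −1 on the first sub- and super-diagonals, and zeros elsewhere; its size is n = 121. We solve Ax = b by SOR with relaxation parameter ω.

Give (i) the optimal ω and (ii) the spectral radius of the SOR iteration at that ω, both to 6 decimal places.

½·tridiag(1,0,1) at n=121: λ_k = cos(kπ/122); max |λ| at k=1 ⇒ ρ_J = cos(π/122) ≈ 0.999668.
√(1−ρ_J²) simplifies to sin(π/122) = 0.0257479.
Then 2/(1+√(1−ρ_J²)) = 2/(1+0.0257479); ω* = 2/1.0257479 = 1.949797.
ρ_SOR = ω* − 1 = 1.949797 − 1 = 0.949797.

ω* = 1.949797, ρ_SOR = 0.949797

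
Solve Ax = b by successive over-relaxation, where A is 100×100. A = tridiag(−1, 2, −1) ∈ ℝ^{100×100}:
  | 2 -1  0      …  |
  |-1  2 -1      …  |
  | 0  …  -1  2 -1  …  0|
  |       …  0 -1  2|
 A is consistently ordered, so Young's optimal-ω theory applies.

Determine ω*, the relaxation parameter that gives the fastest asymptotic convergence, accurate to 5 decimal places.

ω* = 1.93968

spectrum of D⁻¹(L+U) = {cos(kπ/101) : 1≤k≤100}; ρ_J = cos(π/101) = 0.99952.
√(1−ρ_J²) = |sin(π/101)| = 0.031100
ω* = 2/(1+0.031100) = 1.93968
and ρ(B_{ω*}) = 1.93968 − 1 = 0.93968.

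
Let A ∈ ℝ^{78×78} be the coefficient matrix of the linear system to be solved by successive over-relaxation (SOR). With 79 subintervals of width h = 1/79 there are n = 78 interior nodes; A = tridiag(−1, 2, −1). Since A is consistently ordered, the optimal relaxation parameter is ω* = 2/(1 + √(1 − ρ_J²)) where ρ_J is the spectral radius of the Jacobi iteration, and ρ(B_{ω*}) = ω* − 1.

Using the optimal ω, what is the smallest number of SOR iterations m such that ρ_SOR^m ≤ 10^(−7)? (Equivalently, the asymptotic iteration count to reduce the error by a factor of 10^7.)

m = 203

n=78: λ(B_J) = 1 − λ(A)/2 = cos(kπ/79); k=1 gives ρ_J = 0.9992094.
√(1 − cos²(π/79)) = sin(π/79) ≈ 0.0397565.
ω* = 2/(1 + 0.0397565) = 2/1.0397565 = 1.9235273.
ρ_SOR = ω* − 1 ≈ 0.9235273.
m ≥ 7·ln10 / (−ln 0.9235273) = 202.603; smallest integer m = 203.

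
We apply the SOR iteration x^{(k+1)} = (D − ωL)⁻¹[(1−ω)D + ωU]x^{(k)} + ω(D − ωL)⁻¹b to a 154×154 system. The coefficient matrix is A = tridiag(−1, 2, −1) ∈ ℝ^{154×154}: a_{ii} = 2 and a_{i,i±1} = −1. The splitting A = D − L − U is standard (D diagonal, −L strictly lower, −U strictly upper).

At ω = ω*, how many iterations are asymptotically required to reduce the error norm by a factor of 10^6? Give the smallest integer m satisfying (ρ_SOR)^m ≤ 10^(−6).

spectrum of D⁻¹(L+U) = {cos(kπ/155) : 1≤k≤154}; ρ_J = cos(π/155) = 0.9997946.
root = sin(π/155) = 0.0202670  (since 1−cos² = sin²).
So ω* = 2/1.0202670 = 1.9602712 (Young).
and ρ(B_{ω*}) = 1.9602712 − 1 = 0.9602712.
Need (0.9602712)^m ≤ 10^(−6): m ≥ 6·ln10/|ln 0.9602712| = 13.8155/0.0405395 = 340.791 ⇒ m = 341.

m = 341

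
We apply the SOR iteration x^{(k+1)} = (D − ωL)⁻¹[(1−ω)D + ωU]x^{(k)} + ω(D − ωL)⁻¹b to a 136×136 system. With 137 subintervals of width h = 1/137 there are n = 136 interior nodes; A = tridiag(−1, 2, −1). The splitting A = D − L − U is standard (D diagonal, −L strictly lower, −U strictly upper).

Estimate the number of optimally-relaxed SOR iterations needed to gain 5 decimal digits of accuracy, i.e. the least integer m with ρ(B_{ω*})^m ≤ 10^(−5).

m = 252

ρ_J = max_k |cos(kπ/137)| = cos(π/137) = 0.9997371
1 − cos²(π/137) = sin²(π/137) ⇒ √(1−ρ_J²) = sin(π/137) = 0.0229293.
ω* = 2/(1 + 0.0229293) = 2/1.0229293 = 1.9551693.
At ω = 1.9551693 every |λ(B_ω)| = ω−1, so ρ_SOR = 0.9551693.
Need (0.9551693)^m ≤ 10^(−5): m ≥ 5·ln10/|ln 0.9551693| = 11.5129/0.0458667 = 251.008 ⇒ m = 252.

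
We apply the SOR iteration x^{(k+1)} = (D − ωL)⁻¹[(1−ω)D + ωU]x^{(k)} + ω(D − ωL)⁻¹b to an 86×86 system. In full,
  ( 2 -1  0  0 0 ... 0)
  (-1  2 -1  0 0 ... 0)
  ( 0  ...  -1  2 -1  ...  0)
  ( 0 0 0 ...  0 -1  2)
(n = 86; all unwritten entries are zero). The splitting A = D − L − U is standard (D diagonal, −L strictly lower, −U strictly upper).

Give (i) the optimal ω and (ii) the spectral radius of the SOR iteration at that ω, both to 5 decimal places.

n=86: λ(B_J) = 1 − λ(A)/2 = cos(kπ/87); k=1 gives ρ_J = 0.99935.
√(1 − cos²(π/87)) = sin(π/87) ≈ 0.036102.
[ω*] 2 ÷ (1 + 0.036102) = 2 ÷ 1.036102 = 1.93031.
ρ(B_{ω*}) = ω*−1 = 0.93031

ω* = 1.93031, ρ_SOR = 0.93031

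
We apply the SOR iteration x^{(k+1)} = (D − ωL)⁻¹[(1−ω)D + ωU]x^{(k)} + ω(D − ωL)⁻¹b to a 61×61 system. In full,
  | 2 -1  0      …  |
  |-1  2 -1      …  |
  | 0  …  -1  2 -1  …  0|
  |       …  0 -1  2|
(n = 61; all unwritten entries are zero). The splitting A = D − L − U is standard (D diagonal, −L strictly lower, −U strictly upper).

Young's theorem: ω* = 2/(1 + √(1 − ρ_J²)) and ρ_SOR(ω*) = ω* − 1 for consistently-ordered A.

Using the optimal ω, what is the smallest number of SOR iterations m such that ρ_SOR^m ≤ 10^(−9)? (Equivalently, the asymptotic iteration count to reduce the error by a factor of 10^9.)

m = 205

½·tridiag(1,0,1) at n=61: λ_k = cos(kπ/62); max |λ| at k=1 ⇒ ρ_J = cos(π/62) ≈ 0.9987165.
√(1−ρ_J²) = |sin(π/62)| = 0.0506492
Young: ω* = 2/(1+√(1−ρ_J²)) = 2/(1+0.0506492) = 2/1.0506492 = 1.9035849.
At ω = 1.9035849 every |λ(B_ω)| = ω−1, so ρ_SOR = 0.9035849.
(0.9035849)^m ≤ 10^{−9}  ⇒  m·ln(0.9035849) ≤ −9·ln10  ⇒  m ≥ 204.402  ⇒  m = 205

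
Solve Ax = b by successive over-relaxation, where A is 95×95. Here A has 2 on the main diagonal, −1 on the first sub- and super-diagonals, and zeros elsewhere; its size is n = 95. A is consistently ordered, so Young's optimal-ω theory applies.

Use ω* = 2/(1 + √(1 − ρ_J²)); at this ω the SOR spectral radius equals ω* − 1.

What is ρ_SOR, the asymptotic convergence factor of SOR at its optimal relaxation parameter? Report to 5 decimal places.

ρ_SOR = 0.93664

n=95: λ(B_J) = 1 − λ(A)/2 = cos(kπ/96); k=1 gives ρ_J = 0.99946.
√(1 − cos²(π/96)) = sin(π/96) ≈ 0.032719.
ω* = 2 / (1 + 0.032719) = 2 / 1.032719 ≈ 1.93664.
ρ(B_{ω*}) = ω*−1 = 0.93664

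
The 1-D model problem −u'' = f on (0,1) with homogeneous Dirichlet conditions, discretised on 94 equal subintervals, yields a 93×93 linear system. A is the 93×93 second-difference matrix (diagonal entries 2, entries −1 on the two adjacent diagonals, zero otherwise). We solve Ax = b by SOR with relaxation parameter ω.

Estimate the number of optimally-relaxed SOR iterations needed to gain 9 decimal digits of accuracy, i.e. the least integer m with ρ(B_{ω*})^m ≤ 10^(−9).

With n=93, ρ(Jacobi) = cos(π/94) = 0.9994416.
√(1−ρ_J²) = |sin(π/94)| = 0.0334150
[ω*] 2 ÷ (1 + 0.0334150) = 2 ÷ 1.0334150 = 1.9353309.
Hence ρ(B_{ω*}) = 1.9353309 − 1 = 0.9353309.
For 9 digits: m = 9·ln10 / (−ln 0.9353309) = 20.7233/0.0668549 = 309.974; round up → m = 310.

m = 310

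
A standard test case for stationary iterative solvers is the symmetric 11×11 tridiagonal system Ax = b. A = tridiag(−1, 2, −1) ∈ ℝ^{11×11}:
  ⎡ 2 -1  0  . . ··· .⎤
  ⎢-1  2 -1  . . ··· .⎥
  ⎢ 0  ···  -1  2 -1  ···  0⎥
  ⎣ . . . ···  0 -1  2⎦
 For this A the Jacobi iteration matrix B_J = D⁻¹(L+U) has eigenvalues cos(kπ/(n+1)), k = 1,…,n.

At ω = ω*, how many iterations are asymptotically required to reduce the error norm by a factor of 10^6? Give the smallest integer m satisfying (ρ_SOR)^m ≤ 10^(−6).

[ρ_J] n=11: ρ(B_J) = cos(π/(n+1)) = cos(π/12) = 0.9659258.
√(1 − cos²(π/12)) = sin(π/12) ≈ 0.2588190.
Young: ω* = 2/(1+√(1−ρ_J²)) = 2/(1+0.2588190) = 2/1.2588190 = 1.5887908.
[ρ_SOR] ω* − 1 = 0.5887908.
(0.5887908)^m ≤ 10^{−6}  ⇒  m·ln(0.5887908) ≤ −6·ln10  ⇒  m ≥ 26.083  ⇒  m = 27

m = 27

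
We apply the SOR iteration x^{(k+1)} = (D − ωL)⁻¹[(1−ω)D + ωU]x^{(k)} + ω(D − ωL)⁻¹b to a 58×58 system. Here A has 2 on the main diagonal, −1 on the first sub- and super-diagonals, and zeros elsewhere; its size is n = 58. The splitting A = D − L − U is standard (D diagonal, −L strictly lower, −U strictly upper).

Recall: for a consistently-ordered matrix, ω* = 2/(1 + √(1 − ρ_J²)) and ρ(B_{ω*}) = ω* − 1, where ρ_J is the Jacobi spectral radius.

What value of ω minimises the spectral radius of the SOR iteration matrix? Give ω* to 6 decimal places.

ω* = 1.898935

With n=58, ρ(Jacobi) = cos(π/59) = 0.998583.
1 − cos²(π/59) = sin²(π/59) ⇒ √(1−ρ_J²) = sin(π/59) = 0.0532222.
ω* = 2/(1 + 0.0532222) = 2/1.0532222 = 1.898935.
ρ_SOR = ω* − 1 = 1.898935 − 1 = 0.898935.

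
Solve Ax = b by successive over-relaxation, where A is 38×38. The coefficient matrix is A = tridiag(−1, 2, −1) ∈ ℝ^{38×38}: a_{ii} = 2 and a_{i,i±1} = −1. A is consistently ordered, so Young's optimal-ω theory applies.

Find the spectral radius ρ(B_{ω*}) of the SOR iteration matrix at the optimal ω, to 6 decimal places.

n=38: λ(B_J) = 1 − λ(A)/2 = cos(kπ/39); k=1 gives ρ_J = 0.996757.
√(1−ρ_J²) simplifies to sin(π/39) = 0.0804666.
[ω*] 2 ÷ (1 + 0.0804666) = 2 ÷ 1.0804666 = 1.851052.
ρ(B_{ω*}) = ω*−1 = 0.851052

ρ_SOR = 0.851052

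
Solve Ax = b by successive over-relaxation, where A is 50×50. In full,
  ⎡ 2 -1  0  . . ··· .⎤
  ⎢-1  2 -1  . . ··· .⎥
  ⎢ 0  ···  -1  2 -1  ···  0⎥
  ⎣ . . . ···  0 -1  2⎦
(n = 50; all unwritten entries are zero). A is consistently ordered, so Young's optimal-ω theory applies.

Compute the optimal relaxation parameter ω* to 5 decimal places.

ω* = 1.88402

With n=50, ρ(Jacobi) = cos(π/51) = 0.99810.
√(1 − cos²(π/51)) = sin(π/51) ≈ 0.061561.
ω* = 2 / (1 + 0.061561) = 2 / 1.061561 ≈ 1.88402.
ρ_SOR = ω* − 1 ≈ 0.88402.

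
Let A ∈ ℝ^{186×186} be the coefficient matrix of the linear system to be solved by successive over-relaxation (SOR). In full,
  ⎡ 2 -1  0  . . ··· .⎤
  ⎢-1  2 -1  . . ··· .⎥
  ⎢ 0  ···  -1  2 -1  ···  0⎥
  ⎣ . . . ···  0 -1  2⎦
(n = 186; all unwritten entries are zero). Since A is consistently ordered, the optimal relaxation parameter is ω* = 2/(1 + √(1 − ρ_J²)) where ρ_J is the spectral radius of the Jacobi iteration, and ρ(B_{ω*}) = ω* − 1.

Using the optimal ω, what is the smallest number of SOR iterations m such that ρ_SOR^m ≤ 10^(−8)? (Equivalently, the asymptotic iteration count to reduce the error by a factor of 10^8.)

½·tridiag(1,0,1) at n=186: λ_k = cos(kπ/187); max |λ| at k=1 ⇒ ρ_J = cos(π/187) ≈ 0.9998589.
√(1−ρ_J²) = |sin(π/187)| = 0.0167992
ω* = 2/(1 + 0.0167992) = 2/1.0167992 = 1.9669567.
Hence ρ(B_{ω*}) = 1.9669567 − 1 = 0.9669567.
For 8 digits: m = 8·ln10 / (−ln 0.9669567) = 18.4207/0.0336016 = 548.209; round up → m = 549.

m = 549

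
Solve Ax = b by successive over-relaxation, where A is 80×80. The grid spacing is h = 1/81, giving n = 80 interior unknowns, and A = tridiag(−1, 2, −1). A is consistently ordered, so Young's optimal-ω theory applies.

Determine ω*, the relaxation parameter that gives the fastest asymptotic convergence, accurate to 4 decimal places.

ω* = 1.9253

spectrum of D⁻¹(L+U) = {cos(kπ/81) : 1≤k≤80}; ρ_J = cos(π/81) = 0.9992.
√(1−ρ_J²) = |sin(π/81)| = 0.03878
So ω* = 2/1.03878 = 1.9253 (Young).
and ρ(B_{ω*}) = 1.9253 − 1 = 0.9253.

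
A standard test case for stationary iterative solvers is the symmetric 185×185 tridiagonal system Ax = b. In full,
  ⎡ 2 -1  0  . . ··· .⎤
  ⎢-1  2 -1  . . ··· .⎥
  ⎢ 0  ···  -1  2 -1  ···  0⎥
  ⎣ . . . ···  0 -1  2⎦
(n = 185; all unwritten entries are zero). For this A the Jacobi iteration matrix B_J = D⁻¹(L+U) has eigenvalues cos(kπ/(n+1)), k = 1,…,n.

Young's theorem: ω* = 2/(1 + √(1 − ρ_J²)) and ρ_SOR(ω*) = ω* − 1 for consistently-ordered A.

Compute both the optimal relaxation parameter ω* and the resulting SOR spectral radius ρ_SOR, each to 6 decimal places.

spectrum of D⁻¹(L+U) = {cos(kπ/186) : 1≤k≤185}; ρ_J = cos(π/186) = 0.999857.
√(1 − cos²(π/186)) = sin(π/186) ≈ 0.0168895.
ω* = 2/(1 + 0.0168895) = 2/1.0168895 = 1.966782.
and ρ(B_{ω*}) = 1.966782 − 1 = 0.966782.

ω* = 1.966782, ρ_SOR = 0.966782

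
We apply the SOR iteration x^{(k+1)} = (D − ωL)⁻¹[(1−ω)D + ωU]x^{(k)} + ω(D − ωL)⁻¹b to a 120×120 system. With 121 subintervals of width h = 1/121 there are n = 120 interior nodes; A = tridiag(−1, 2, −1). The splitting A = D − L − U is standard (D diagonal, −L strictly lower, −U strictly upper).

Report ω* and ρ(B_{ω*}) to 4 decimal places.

With n=120, ρ(Jacobi) = cos(π/121) = 0.9997.
√(1 − cos²(π/121)) = sin(π/121) ≈ 0.02596.
Young: ω* = 2/(1+√(1−ρ_J²)) = 2/(1+0.02596) = 2/1.02596 = 1.9494.
and ρ(B_{ω*}) = 1.9494 − 1 = 0.9494.

ω* = 1.9494, ρ_SOR = 0.9494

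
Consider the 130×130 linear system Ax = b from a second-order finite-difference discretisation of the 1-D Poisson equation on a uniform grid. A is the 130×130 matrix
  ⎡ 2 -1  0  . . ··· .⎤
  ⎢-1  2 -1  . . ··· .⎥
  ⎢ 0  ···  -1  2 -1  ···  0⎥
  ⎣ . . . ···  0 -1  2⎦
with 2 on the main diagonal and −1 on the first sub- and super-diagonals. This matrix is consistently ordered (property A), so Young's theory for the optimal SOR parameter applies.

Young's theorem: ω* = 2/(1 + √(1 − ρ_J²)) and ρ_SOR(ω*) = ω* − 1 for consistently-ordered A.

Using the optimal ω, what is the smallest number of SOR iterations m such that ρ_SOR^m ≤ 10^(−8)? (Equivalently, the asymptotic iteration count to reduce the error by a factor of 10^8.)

m = 385

½·tridiag(1,0,1) at n=130: λ_k = cos(kπ/131); max |λ| at k=1 ⇒ ρ_J = cos(π/131) ≈ 0.9997125.
root = sin(π/131) = 0.0239793  (since 1−cos² = sin²).
Then 2/(1+√(1−ρ_J²)) = 2/(1+0.0239793); ω* = 2/1.0239793 = 1.9531645.
At ω = 1.9531645 every |λ(B_ω)| = ω−1, so ρ_SOR = 0.9531645.
Need (0.9531645)^m ≤ 10^(−8): m ≥ 8·ln10/|ln 0.9531645| = 18.4207/0.0479678 = 384.022 ⇒ m = 385.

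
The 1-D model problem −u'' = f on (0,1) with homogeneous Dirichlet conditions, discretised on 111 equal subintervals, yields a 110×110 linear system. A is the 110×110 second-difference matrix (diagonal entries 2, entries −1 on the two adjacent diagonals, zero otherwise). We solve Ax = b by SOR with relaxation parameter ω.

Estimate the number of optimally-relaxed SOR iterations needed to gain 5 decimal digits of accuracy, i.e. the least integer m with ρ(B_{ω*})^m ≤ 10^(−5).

m = 204

ρ_J = max_k |cos(kπ/111)| = cos(π/111) = 0.9995995
1 − cos²(π/111) = sin²(π/111) ⇒ √(1−ρ_J²) = sin(π/111) = 0.0282989.
So ω* = 2/1.0282989 = 1.9449598 (Young).
and ρ(B_{ω*}) = 1.9449598 − 1 = 0.9449598.
(0.9449598)^m ≤ 10^{−5}  ⇒  m·ln(0.9449598) ≤ −5·ln10  ⇒  m ≥ 203.362  ⇒  m = 204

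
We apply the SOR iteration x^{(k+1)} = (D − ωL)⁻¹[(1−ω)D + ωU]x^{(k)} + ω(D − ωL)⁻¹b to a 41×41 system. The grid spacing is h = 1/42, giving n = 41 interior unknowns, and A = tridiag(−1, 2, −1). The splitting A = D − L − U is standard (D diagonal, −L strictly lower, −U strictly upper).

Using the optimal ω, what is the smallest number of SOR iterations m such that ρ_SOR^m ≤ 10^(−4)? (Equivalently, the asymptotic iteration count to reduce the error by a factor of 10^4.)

m = 62

[ρ_J] n=41: ρ(B_J) = cos(π/(n+1)) = cos(π/42) = 0.9972038.
√(1−ρ_J²) = |sin(π/42)| = 0.0747301
ω* = 2/(1+0.0747301) = 1.8609323
and ρ(B_{ω*}) = 1.8609323 − 1 = 0.8609323.
ρ_SOR^m ≤ 10^(−4) ⇔ m ≥ 4·ln10/(−ln 0.8609323) = 9.21034/0.149739 = 61.509; m = ⌈61.509⌉ = 62.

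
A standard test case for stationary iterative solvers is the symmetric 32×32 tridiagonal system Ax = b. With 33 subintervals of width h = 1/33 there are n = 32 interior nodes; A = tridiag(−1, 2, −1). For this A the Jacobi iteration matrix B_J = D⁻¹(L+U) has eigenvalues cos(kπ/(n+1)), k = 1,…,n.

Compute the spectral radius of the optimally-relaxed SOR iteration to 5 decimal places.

ρ_SOR = 0.82639

½·tridiag(1,0,1) at n=32: λ_k = cos(kπ/33); max |λ| at k=1 ⇒ ρ_J = cos(π/33) ≈ 0.99547.
root = sin(π/33) = 0.095056  (since 1−cos² = sin²).
So ω* = 2/1.095056 = 1.82639 (Young).
At ω = 1.82639 every |λ(B_ω)| = ω−1, so ρ_SOR = 0.82639.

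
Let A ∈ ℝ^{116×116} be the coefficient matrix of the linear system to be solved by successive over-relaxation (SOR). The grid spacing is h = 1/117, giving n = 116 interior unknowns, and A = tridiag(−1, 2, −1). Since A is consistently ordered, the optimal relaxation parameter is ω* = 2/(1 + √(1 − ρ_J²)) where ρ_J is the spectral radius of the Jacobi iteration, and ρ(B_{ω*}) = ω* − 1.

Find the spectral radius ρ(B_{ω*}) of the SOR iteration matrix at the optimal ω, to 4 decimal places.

n=116: λ(B_J) = 1 − λ(A)/2 = cos(kπ/117); k=1 gives ρ_J = 0.9996.
√(1−ρ_J²) = |sin(π/117)| = 0.02685
Then 2/(1+√(1−ρ_J²)) = 2/(1+0.02685); ω* = 2/1.02685 = 1.9477.
and ρ(B_{ω*}) = 1.9477 − 1 = 0.9477.

ρ_SOR = 0.9477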